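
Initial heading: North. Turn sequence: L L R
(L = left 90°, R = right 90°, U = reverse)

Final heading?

Start: North
  L (left (90° counter-clockwise)) -> West
  L (left (90° counter-clockwise)) -> South
  R (right (90° clockwise)) -> West
Final: West

Answer: Final heading: West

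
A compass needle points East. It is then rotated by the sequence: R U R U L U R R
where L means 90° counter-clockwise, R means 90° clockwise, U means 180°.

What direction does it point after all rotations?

Answer: Final heading: South

Derivation:
Start: East
  R (right (90° clockwise)) -> South
  U (U-turn (180°)) -> North
  R (right (90° clockwise)) -> East
  U (U-turn (180°)) -> West
  L (left (90° counter-clockwise)) -> South
  U (U-turn (180°)) -> North
  R (right (90° clockwise)) -> East
  R (right (90° clockwise)) -> South
Final: South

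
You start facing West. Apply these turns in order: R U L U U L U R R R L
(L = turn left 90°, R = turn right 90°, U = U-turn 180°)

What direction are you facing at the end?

Start: West
  R (right (90° clockwise)) -> North
  U (U-turn (180°)) -> South
  L (left (90° counter-clockwise)) -> East
  U (U-turn (180°)) -> West
  U (U-turn (180°)) -> East
  L (left (90° counter-clockwise)) -> North
  U (U-turn (180°)) -> South
  R (right (90° clockwise)) -> West
  R (right (90° clockwise)) -> North
  R (right (90° clockwise)) -> East
  L (left (90° counter-clockwise)) -> North
Final: North

Answer: Final heading: North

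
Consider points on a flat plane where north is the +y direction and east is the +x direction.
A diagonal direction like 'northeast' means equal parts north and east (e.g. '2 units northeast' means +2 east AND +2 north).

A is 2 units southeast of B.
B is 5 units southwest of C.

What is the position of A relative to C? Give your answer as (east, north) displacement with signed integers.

Place C at the origin (east=0, north=0).
  B is 5 units southwest of C: delta (east=-5, north=-5); B at (east=-5, north=-5).
  A is 2 units southeast of B: delta (east=+2, north=-2); A at (east=-3, north=-7).
Therefore A relative to C: (east=-3, north=-7).

Answer: A is at (east=-3, north=-7) relative to C.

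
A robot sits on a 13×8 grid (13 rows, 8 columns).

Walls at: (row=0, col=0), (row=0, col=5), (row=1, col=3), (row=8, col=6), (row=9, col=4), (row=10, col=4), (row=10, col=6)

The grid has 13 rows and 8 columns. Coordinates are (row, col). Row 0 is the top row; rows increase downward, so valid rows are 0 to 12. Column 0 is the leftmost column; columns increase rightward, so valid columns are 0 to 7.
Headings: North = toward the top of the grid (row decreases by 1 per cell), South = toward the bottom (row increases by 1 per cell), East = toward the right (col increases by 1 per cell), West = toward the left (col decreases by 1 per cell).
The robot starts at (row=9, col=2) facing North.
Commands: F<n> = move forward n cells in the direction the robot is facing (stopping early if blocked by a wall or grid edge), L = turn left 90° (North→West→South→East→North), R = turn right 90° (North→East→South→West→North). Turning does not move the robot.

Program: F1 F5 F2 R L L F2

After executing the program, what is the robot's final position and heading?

Start: (row=9, col=2), facing North
  F1: move forward 1, now at (row=8, col=2)
  F5: move forward 5, now at (row=3, col=2)
  F2: move forward 2, now at (row=1, col=2)
  R: turn right, now facing East
  L: turn left, now facing North
  L: turn left, now facing West
  F2: move forward 2, now at (row=1, col=0)
Final: (row=1, col=0), facing West

Answer: Final position: (row=1, col=0), facing West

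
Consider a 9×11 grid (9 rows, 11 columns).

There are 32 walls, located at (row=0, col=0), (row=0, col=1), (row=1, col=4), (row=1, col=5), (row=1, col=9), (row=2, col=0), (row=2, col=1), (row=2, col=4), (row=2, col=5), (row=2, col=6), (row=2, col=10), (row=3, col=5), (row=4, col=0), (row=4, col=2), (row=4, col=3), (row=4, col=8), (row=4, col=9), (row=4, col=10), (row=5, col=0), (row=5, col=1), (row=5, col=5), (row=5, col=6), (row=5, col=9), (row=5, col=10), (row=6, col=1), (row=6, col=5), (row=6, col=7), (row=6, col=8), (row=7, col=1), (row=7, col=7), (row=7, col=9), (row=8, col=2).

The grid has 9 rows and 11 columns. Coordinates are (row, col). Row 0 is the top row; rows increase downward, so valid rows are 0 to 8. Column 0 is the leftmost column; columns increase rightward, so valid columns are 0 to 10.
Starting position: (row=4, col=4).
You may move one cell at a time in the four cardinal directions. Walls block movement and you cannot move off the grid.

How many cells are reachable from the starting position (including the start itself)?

BFS flood-fill from (row=4, col=4):
  Distance 0: (row=4, col=4)
  Distance 1: (row=3, col=4), (row=4, col=5), (row=5, col=4)
  Distance 2: (row=3, col=3), (row=4, col=6), (row=5, col=3), (row=6, col=4)
  Distance 3: (row=2, col=3), (row=3, col=2), (row=3, col=6), (row=4, col=7), (row=5, col=2), (row=6, col=3), (row=7, col=4)
  Distance 4: (row=1, col=3), (row=2, col=2), (row=3, col=1), (row=3, col=7), (row=5, col=7), (row=6, col=2), (row=7, col=3), (row=7, col=5), (row=8, col=4)
  Distance 5: (row=0, col=3), (row=1, col=2), (row=2, col=7), (row=3, col=0), (row=3, col=8), (row=4, col=1), (row=5, col=8), (row=7, col=2), (row=7, col=6), (row=8, col=3), (row=8, col=5)
  Distance 6: (row=0, col=2), (row=0, col=4), (row=1, col=1), (row=1, col=7), (row=2, col=8), (row=3, col=9), (row=6, col=6), (row=8, col=6)
  Distance 7: (row=0, col=5), (row=0, col=7), (row=1, col=0), (row=1, col=6), (row=1, col=8), (row=2, col=9), (row=3, col=10), (row=8, col=7)
  Distance 8: (row=0, col=6), (row=0, col=8), (row=8, col=8)
  Distance 9: (row=0, col=9), (row=7, col=8), (row=8, col=9)
  Distance 10: (row=0, col=10), (row=8, col=10)
  Distance 11: (row=1, col=10), (row=7, col=10)
  Distance 12: (row=6, col=10)
  Distance 13: (row=6, col=9)
Total reachable: 63 (grid has 67 open cells total)

Answer: Reachable cells: 63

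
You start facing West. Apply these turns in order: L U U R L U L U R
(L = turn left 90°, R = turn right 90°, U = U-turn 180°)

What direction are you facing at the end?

Start: West
  L (left (90° counter-clockwise)) -> South
  U (U-turn (180°)) -> North
  U (U-turn (180°)) -> South
  R (right (90° clockwise)) -> West
  L (left (90° counter-clockwise)) -> South
  U (U-turn (180°)) -> North
  L (left (90° counter-clockwise)) -> West
  U (U-turn (180°)) -> East
  R (right (90° clockwise)) -> South
Final: South

Answer: Final heading: South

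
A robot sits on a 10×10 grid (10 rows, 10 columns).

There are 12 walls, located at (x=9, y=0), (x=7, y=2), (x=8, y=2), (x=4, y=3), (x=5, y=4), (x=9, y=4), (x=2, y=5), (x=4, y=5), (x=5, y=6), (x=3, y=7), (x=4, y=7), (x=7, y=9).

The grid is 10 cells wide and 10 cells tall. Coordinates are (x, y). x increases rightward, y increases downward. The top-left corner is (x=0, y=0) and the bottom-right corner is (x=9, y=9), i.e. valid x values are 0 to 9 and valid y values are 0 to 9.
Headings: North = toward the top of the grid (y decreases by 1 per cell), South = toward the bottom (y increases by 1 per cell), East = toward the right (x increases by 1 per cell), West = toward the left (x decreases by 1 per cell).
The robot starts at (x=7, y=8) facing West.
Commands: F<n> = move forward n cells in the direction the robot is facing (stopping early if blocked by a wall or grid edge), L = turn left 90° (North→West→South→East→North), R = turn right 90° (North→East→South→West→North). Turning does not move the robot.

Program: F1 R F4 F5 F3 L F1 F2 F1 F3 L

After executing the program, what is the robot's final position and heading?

Start: (x=7, y=8), facing West
  F1: move forward 1, now at (x=6, y=8)
  R: turn right, now facing North
  F4: move forward 4, now at (x=6, y=4)
  F5: move forward 4/5 (blocked), now at (x=6, y=0)
  F3: move forward 0/3 (blocked), now at (x=6, y=0)
  L: turn left, now facing West
  F1: move forward 1, now at (x=5, y=0)
  F2: move forward 2, now at (x=3, y=0)
  F1: move forward 1, now at (x=2, y=0)
  F3: move forward 2/3 (blocked), now at (x=0, y=0)
  L: turn left, now facing South
Final: (x=0, y=0), facing South

Answer: Final position: (x=0, y=0), facing South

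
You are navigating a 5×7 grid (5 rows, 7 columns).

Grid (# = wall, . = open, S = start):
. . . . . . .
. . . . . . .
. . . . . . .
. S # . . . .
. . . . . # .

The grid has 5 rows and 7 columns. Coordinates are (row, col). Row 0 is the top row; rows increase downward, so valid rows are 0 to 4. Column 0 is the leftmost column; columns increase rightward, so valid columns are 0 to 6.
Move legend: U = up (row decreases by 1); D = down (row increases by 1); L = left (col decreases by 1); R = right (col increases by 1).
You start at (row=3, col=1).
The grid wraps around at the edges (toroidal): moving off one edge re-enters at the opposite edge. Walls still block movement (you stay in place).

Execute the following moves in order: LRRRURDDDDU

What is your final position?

Answer: Final position: (row=1, col=2)

Derivation:
Start: (row=3, col=1)
  L (left): (row=3, col=1) -> (row=3, col=0)
  R (right): (row=3, col=0) -> (row=3, col=1)
  R (right): blocked, stay at (row=3, col=1)
  R (right): blocked, stay at (row=3, col=1)
  U (up): (row=3, col=1) -> (row=2, col=1)
  R (right): (row=2, col=1) -> (row=2, col=2)
  [×4]D (down): blocked, stay at (row=2, col=2)
  U (up): (row=2, col=2) -> (row=1, col=2)
Final: (row=1, col=2)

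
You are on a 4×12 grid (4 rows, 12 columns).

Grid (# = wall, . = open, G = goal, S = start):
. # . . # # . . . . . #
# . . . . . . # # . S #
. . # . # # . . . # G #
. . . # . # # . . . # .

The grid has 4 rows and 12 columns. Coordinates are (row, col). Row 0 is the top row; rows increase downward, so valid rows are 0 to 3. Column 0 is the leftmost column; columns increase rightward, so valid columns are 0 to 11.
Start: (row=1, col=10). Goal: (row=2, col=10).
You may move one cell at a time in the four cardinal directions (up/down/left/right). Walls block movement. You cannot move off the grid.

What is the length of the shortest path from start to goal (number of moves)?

BFS from (row=1, col=10) until reaching (row=2, col=10):
  Distance 0: (row=1, col=10)
  Distance 1: (row=0, col=10), (row=1, col=9), (row=2, col=10)  <- goal reached here
One shortest path (1 moves): (row=1, col=10) -> (row=2, col=10)

Answer: Shortest path length: 1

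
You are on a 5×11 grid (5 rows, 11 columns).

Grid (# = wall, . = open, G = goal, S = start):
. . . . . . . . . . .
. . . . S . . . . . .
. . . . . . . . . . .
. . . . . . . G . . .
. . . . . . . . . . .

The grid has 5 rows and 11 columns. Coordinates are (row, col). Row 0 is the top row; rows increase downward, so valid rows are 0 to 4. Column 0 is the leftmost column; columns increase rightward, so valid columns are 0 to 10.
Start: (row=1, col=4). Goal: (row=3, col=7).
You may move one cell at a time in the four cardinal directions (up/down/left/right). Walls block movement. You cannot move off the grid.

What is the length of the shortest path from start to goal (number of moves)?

BFS from (row=1, col=4) until reaching (row=3, col=7):
  Distance 0: (row=1, col=4)
  Distance 1: (row=0, col=4), (row=1, col=3), (row=1, col=5), (row=2, col=4)
  Distance 2: (row=0, col=3), (row=0, col=5), (row=1, col=2), (row=1, col=6), (row=2, col=3), (row=2, col=5), (row=3, col=4)
  Distance 3: (row=0, col=2), (row=0, col=6), (row=1, col=1), (row=1, col=7), (row=2, col=2), (row=2, col=6), (row=3, col=3), (row=3, col=5), (row=4, col=4)
  Distance 4: (row=0, col=1), (row=0, col=7), (row=1, col=0), (row=1, col=8), (row=2, col=1), (row=2, col=7), (row=3, col=2), (row=3, col=6), (row=4, col=3), (row=4, col=5)
  Distance 5: (row=0, col=0), (row=0, col=8), (row=1, col=9), (row=2, col=0), (row=2, col=8), (row=3, col=1), (row=3, col=7), (row=4, col=2), (row=4, col=6)  <- goal reached here
One shortest path (5 moves): (row=1, col=4) -> (row=1, col=5) -> (row=1, col=6) -> (row=1, col=7) -> (row=2, col=7) -> (row=3, col=7)

Answer: Shortest path length: 5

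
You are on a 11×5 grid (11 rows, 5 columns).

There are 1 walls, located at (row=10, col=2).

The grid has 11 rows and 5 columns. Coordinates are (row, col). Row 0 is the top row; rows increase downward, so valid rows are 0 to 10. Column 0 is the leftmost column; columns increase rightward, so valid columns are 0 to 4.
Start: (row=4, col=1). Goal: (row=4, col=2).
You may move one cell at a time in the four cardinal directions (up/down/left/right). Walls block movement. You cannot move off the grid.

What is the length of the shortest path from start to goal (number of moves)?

Answer: Shortest path length: 1

Derivation:
BFS from (row=4, col=1) until reaching (row=4, col=2):
  Distance 0: (row=4, col=1)
  Distance 1: (row=3, col=1), (row=4, col=0), (row=4, col=2), (row=5, col=1)  <- goal reached here
One shortest path (1 moves): (row=4, col=1) -> (row=4, col=2)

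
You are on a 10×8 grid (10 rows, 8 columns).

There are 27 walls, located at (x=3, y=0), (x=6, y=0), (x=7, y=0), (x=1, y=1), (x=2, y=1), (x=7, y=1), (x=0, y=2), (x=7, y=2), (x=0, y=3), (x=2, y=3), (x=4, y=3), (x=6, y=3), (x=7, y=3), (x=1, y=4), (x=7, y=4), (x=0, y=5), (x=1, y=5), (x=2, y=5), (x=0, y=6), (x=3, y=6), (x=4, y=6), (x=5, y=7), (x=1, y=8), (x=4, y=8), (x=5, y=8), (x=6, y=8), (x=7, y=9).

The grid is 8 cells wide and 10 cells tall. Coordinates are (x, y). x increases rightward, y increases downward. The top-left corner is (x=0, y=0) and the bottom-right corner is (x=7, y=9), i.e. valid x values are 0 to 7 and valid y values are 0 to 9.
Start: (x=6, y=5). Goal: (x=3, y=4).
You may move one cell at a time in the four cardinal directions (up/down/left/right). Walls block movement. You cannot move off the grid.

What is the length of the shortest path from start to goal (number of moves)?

Answer: Shortest path length: 4

Derivation:
BFS from (x=6, y=5) until reaching (x=3, y=4):
  Distance 0: (x=6, y=5)
  Distance 1: (x=6, y=4), (x=5, y=5), (x=7, y=5), (x=6, y=6)
  Distance 2: (x=5, y=4), (x=4, y=5), (x=5, y=6), (x=7, y=6), (x=6, y=7)
  Distance 3: (x=5, y=3), (x=4, y=4), (x=3, y=5), (x=7, y=7)
  Distance 4: (x=5, y=2), (x=3, y=4), (x=7, y=8)  <- goal reached here
One shortest path (4 moves): (x=6, y=5) -> (x=5, y=5) -> (x=4, y=5) -> (x=3, y=5) -> (x=3, y=4)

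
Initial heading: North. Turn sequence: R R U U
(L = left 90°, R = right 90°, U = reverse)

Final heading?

Start: North
  R (right (90° clockwise)) -> East
  R (right (90° clockwise)) -> South
  U (U-turn (180°)) -> North
  U (U-turn (180°)) -> South
Final: South

Answer: Final heading: South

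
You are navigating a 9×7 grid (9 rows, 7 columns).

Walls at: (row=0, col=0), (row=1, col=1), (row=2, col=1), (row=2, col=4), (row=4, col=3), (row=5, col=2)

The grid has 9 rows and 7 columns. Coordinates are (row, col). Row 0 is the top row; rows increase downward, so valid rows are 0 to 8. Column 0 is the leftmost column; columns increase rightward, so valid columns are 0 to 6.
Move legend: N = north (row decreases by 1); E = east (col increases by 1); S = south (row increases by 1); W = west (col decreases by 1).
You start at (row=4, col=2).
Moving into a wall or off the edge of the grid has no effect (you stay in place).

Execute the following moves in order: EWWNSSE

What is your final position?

Answer: Final position: (row=5, col=1)

Derivation:
Start: (row=4, col=2)
  E (east): blocked, stay at (row=4, col=2)
  W (west): (row=4, col=2) -> (row=4, col=1)
  W (west): (row=4, col=1) -> (row=4, col=0)
  N (north): (row=4, col=0) -> (row=3, col=0)
  S (south): (row=3, col=0) -> (row=4, col=0)
  S (south): (row=4, col=0) -> (row=5, col=0)
  E (east): (row=5, col=0) -> (row=5, col=1)
Final: (row=5, col=1)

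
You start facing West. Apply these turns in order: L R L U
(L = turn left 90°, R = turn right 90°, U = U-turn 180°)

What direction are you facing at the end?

Answer: Final heading: North

Derivation:
Start: West
  L (left (90° counter-clockwise)) -> South
  R (right (90° clockwise)) -> West
  L (left (90° counter-clockwise)) -> South
  U (U-turn (180°)) -> North
Final: North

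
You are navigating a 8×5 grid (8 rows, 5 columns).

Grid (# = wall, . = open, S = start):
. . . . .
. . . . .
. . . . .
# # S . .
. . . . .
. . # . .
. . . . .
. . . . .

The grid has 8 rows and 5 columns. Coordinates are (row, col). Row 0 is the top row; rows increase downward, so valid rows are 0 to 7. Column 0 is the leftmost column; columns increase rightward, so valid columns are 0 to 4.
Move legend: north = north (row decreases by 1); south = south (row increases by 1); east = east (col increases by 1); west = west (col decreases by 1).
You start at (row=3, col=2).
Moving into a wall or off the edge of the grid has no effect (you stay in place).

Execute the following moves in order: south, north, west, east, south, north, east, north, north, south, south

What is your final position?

Answer: Final position: (row=3, col=4)

Derivation:
Start: (row=3, col=2)
  south (south): (row=3, col=2) -> (row=4, col=2)
  north (north): (row=4, col=2) -> (row=3, col=2)
  west (west): blocked, stay at (row=3, col=2)
  east (east): (row=3, col=2) -> (row=3, col=3)
  south (south): (row=3, col=3) -> (row=4, col=3)
  north (north): (row=4, col=3) -> (row=3, col=3)
  east (east): (row=3, col=3) -> (row=3, col=4)
  north (north): (row=3, col=4) -> (row=2, col=4)
  north (north): (row=2, col=4) -> (row=1, col=4)
  south (south): (row=1, col=4) -> (row=2, col=4)
  south (south): (row=2, col=4) -> (row=3, col=4)
Final: (row=3, col=4)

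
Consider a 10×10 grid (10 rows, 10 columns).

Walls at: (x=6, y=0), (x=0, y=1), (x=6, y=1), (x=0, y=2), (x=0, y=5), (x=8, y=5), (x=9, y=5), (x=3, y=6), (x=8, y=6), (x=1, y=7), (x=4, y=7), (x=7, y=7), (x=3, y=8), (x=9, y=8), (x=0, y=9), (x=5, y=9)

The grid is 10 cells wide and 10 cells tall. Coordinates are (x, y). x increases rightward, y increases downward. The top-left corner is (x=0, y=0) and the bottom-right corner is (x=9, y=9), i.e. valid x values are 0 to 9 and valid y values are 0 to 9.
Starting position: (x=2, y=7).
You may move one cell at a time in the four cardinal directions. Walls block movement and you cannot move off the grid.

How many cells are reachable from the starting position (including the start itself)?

BFS flood-fill from (x=2, y=7):
  Distance 0: (x=2, y=7)
  Distance 1: (x=2, y=6), (x=3, y=7), (x=2, y=8)
  Distance 2: (x=2, y=5), (x=1, y=6), (x=1, y=8), (x=2, y=9)
  Distance 3: (x=2, y=4), (x=1, y=5), (x=3, y=5), (x=0, y=6), (x=0, y=8), (x=1, y=9), (x=3, y=9)
  Distance 4: (x=2, y=3), (x=1, y=4), (x=3, y=4), (x=4, y=5), (x=0, y=7), (x=4, y=9)
  Distance 5: (x=2, y=2), (x=1, y=3), (x=3, y=3), (x=0, y=4), (x=4, y=4), (x=5, y=5), (x=4, y=6), (x=4, y=8)
  Distance 6: (x=2, y=1), (x=1, y=2), (x=3, y=2), (x=0, y=3), (x=4, y=3), (x=5, y=4), (x=6, y=5), (x=5, y=6), (x=5, y=8)
  Distance 7: (x=2, y=0), (x=1, y=1), (x=3, y=1), (x=4, y=2), (x=5, y=3), (x=6, y=4), (x=7, y=5), (x=6, y=6), (x=5, y=7), (x=6, y=8)
  Distance 8: (x=1, y=0), (x=3, y=0), (x=4, y=1), (x=5, y=2), (x=6, y=3), (x=7, y=4), (x=7, y=6), (x=6, y=7), (x=7, y=8), (x=6, y=9)
  Distance 9: (x=0, y=0), (x=4, y=0), (x=5, y=1), (x=6, y=2), (x=7, y=3), (x=8, y=4), (x=8, y=8), (x=7, y=9)
  Distance 10: (x=5, y=0), (x=7, y=2), (x=8, y=3), (x=9, y=4), (x=8, y=7), (x=8, y=9)
  Distance 11: (x=7, y=1), (x=8, y=2), (x=9, y=3), (x=9, y=7), (x=9, y=9)
  Distance 12: (x=7, y=0), (x=8, y=1), (x=9, y=2), (x=9, y=6)
  Distance 13: (x=8, y=0), (x=9, y=1)
  Distance 14: (x=9, y=0)
Total reachable: 84 (grid has 84 open cells total)

Answer: Reachable cells: 84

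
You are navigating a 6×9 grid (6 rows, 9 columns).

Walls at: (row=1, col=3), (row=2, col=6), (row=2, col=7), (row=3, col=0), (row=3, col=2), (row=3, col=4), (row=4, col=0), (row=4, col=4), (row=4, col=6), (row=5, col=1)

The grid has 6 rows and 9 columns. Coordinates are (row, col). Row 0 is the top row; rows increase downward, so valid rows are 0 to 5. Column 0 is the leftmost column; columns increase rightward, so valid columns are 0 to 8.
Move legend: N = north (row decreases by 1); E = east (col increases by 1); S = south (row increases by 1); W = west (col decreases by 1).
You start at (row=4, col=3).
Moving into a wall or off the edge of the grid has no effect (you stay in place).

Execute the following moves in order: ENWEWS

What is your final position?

Answer: Final position: (row=4, col=3)

Derivation:
Start: (row=4, col=3)
  E (east): blocked, stay at (row=4, col=3)
  N (north): (row=4, col=3) -> (row=3, col=3)
  W (west): blocked, stay at (row=3, col=3)
  E (east): blocked, stay at (row=3, col=3)
  W (west): blocked, stay at (row=3, col=3)
  S (south): (row=3, col=3) -> (row=4, col=3)
Final: (row=4, col=3)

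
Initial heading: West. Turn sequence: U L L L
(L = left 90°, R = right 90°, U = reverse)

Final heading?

Start: West
  U (U-turn (180°)) -> East
  L (left (90° counter-clockwise)) -> North
  L (left (90° counter-clockwise)) -> West
  L (left (90° counter-clockwise)) -> South
Final: South

Answer: Final heading: South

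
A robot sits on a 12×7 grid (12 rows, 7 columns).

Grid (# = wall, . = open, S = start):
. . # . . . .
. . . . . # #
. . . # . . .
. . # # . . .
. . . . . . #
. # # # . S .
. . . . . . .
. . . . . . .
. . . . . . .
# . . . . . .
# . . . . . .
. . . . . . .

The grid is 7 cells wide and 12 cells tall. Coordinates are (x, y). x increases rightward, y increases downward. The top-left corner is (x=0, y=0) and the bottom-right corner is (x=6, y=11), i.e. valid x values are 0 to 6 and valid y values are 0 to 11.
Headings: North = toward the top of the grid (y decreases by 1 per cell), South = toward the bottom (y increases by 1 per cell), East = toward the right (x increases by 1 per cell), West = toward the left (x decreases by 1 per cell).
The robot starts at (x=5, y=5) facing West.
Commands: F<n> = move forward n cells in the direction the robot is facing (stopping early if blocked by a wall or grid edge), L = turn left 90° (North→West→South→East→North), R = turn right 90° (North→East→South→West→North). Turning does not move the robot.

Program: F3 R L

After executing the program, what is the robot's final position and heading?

Answer: Final position: (x=4, y=5), facing West

Derivation:
Start: (x=5, y=5), facing West
  F3: move forward 1/3 (blocked), now at (x=4, y=5)
  R: turn right, now facing North
  L: turn left, now facing West
Final: (x=4, y=5), facing West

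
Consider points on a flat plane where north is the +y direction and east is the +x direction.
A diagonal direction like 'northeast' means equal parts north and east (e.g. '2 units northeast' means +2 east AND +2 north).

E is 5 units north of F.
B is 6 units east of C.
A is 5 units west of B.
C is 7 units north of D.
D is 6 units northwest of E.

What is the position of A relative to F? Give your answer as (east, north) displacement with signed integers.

Place F at the origin (east=0, north=0).
  E is 5 units north of F: delta (east=+0, north=+5); E at (east=0, north=5).
  D is 6 units northwest of E: delta (east=-6, north=+6); D at (east=-6, north=11).
  C is 7 units north of D: delta (east=+0, north=+7); C at (east=-6, north=18).
  B is 6 units east of C: delta (east=+6, north=+0); B at (east=0, north=18).
  A is 5 units west of B: delta (east=-5, north=+0); A at (east=-5, north=18).
Therefore A relative to F: (east=-5, north=18).

Answer: A is at (east=-5, north=18) relative to F.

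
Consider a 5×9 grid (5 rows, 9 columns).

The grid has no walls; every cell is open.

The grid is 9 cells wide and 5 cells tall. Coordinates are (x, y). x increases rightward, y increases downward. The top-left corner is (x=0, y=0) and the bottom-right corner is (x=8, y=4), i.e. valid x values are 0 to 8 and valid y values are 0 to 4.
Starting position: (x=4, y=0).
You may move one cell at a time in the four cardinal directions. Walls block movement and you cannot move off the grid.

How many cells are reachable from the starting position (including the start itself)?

BFS flood-fill from (x=4, y=0):
  Distance 0: (x=4, y=0)
  Distance 1: (x=3, y=0), (x=5, y=0), (x=4, y=1)
  Distance 2: (x=2, y=0), (x=6, y=0), (x=3, y=1), (x=5, y=1), (x=4, y=2)
  Distance 3: (x=1, y=0), (x=7, y=0), (x=2, y=1), (x=6, y=1), (x=3, y=2), (x=5, y=2), (x=4, y=3)
  Distance 4: (x=0, y=0), (x=8, y=0), (x=1, y=1), (x=7, y=1), (x=2, y=2), (x=6, y=2), (x=3, y=3), (x=5, y=3), (x=4, y=4)
  Distance 5: (x=0, y=1), (x=8, y=1), (x=1, y=2), (x=7, y=2), (x=2, y=3), (x=6, y=3), (x=3, y=4), (x=5, y=4)
  Distance 6: (x=0, y=2), (x=8, y=2), (x=1, y=3), (x=7, y=3), (x=2, y=4), (x=6, y=4)
  Distance 7: (x=0, y=3), (x=8, y=3), (x=1, y=4), (x=7, y=4)
  Distance 8: (x=0, y=4), (x=8, y=4)
Total reachable: 45 (grid has 45 open cells total)

Answer: Reachable cells: 45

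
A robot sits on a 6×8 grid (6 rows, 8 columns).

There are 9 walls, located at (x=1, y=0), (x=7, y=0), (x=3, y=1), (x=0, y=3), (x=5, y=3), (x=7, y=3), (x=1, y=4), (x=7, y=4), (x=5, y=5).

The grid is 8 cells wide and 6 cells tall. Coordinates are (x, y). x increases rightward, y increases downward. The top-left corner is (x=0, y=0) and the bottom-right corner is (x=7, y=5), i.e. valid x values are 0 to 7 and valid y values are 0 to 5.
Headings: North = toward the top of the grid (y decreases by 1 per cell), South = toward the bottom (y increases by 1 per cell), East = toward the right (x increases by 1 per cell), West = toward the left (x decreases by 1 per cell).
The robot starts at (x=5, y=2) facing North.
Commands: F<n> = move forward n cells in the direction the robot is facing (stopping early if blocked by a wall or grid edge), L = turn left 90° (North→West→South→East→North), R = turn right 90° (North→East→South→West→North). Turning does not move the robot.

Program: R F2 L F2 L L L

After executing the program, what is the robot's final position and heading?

Start: (x=5, y=2), facing North
  R: turn right, now facing East
  F2: move forward 2, now at (x=7, y=2)
  L: turn left, now facing North
  F2: move forward 1/2 (blocked), now at (x=7, y=1)
  L: turn left, now facing West
  L: turn left, now facing South
  L: turn left, now facing East
Final: (x=7, y=1), facing East

Answer: Final position: (x=7, y=1), facing East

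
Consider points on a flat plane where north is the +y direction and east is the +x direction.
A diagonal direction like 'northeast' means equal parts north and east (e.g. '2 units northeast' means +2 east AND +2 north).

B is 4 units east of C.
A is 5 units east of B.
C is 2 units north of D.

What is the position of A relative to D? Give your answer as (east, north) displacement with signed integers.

Answer: A is at (east=9, north=2) relative to D.

Derivation:
Place D at the origin (east=0, north=0).
  C is 2 units north of D: delta (east=+0, north=+2); C at (east=0, north=2).
  B is 4 units east of C: delta (east=+4, north=+0); B at (east=4, north=2).
  A is 5 units east of B: delta (east=+5, north=+0); A at (east=9, north=2).
Therefore A relative to D: (east=9, north=2).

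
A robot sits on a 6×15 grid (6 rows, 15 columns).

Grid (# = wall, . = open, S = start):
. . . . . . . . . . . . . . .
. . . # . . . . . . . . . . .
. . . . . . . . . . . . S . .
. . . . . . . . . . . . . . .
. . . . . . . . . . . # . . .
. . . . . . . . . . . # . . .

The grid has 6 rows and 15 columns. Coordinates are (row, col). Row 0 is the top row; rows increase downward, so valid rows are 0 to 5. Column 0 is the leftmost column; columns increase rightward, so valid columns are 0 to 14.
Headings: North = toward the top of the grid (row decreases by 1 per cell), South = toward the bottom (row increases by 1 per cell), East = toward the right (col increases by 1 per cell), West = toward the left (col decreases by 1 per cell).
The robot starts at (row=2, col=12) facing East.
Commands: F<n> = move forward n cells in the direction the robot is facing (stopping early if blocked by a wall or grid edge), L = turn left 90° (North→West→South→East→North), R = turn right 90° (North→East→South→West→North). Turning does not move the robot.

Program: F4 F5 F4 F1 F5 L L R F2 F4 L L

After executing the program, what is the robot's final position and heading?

Answer: Final position: (row=0, col=14), facing South

Derivation:
Start: (row=2, col=12), facing East
  F4: move forward 2/4 (blocked), now at (row=2, col=14)
  F5: move forward 0/5 (blocked), now at (row=2, col=14)
  F4: move forward 0/4 (blocked), now at (row=2, col=14)
  F1: move forward 0/1 (blocked), now at (row=2, col=14)
  F5: move forward 0/5 (blocked), now at (row=2, col=14)
  L: turn left, now facing North
  L: turn left, now facing West
  R: turn right, now facing North
  F2: move forward 2, now at (row=0, col=14)
  F4: move forward 0/4 (blocked), now at (row=0, col=14)
  L: turn left, now facing West
  L: turn left, now facing South
Final: (row=0, col=14), facing South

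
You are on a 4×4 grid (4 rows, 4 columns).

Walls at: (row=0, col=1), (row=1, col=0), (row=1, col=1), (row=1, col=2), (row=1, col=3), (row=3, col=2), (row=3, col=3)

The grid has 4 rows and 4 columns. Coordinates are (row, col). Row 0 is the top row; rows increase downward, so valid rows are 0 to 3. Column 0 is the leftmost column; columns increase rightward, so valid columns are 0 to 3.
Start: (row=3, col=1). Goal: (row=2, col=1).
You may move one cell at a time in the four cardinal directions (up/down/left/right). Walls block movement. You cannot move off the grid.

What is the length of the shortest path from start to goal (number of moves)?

BFS from (row=3, col=1) until reaching (row=2, col=1):
  Distance 0: (row=3, col=1)
  Distance 1: (row=2, col=1), (row=3, col=0)  <- goal reached here
One shortest path (1 moves): (row=3, col=1) -> (row=2, col=1)

Answer: Shortest path length: 1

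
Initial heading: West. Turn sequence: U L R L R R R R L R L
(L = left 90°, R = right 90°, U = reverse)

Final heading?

Answer: Final heading: West

Derivation:
Start: West
  U (U-turn (180°)) -> East
  L (left (90° counter-clockwise)) -> North
  R (right (90° clockwise)) -> East
  L (left (90° counter-clockwise)) -> North
  R (right (90° clockwise)) -> East
  R (right (90° clockwise)) -> South
  R (right (90° clockwise)) -> West
  R (right (90° clockwise)) -> North
  L (left (90° counter-clockwise)) -> West
  R (right (90° clockwise)) -> North
  L (left (90° counter-clockwise)) -> West
Final: West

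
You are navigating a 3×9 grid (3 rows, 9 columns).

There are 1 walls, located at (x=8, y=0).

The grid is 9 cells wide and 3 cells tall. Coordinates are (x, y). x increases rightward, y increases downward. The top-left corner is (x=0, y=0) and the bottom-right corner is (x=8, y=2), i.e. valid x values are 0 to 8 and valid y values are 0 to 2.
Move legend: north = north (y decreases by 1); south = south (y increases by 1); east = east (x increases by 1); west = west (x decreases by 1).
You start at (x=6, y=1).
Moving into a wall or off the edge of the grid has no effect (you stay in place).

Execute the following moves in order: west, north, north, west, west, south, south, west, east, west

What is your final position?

Answer: Final position: (x=2, y=2)

Derivation:
Start: (x=6, y=1)
  west (west): (x=6, y=1) -> (x=5, y=1)
  north (north): (x=5, y=1) -> (x=5, y=0)
  north (north): blocked, stay at (x=5, y=0)
  west (west): (x=5, y=0) -> (x=4, y=0)
  west (west): (x=4, y=0) -> (x=3, y=0)
  south (south): (x=3, y=0) -> (x=3, y=1)
  south (south): (x=3, y=1) -> (x=3, y=2)
  west (west): (x=3, y=2) -> (x=2, y=2)
  east (east): (x=2, y=2) -> (x=3, y=2)
  west (west): (x=3, y=2) -> (x=2, y=2)
Final: (x=2, y=2)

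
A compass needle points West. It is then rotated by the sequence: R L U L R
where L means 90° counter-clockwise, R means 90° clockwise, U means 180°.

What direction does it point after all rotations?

Start: West
  R (right (90° clockwise)) -> North
  L (left (90° counter-clockwise)) -> West
  U (U-turn (180°)) -> East
  L (left (90° counter-clockwise)) -> North
  R (right (90° clockwise)) -> East
Final: East

Answer: Final heading: East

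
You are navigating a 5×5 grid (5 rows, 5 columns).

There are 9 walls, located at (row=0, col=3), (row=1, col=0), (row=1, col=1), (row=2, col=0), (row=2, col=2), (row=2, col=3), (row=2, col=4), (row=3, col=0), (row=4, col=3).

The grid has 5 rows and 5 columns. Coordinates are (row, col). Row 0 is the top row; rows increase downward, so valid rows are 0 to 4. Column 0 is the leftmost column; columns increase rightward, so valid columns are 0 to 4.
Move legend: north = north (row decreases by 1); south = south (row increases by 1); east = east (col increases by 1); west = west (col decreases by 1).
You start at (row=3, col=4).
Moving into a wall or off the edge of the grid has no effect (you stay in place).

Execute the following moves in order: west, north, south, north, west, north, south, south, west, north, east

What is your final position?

Answer: Final position: (row=3, col=2)

Derivation:
Start: (row=3, col=4)
  west (west): (row=3, col=4) -> (row=3, col=3)
  north (north): blocked, stay at (row=3, col=3)
  south (south): blocked, stay at (row=3, col=3)
  north (north): blocked, stay at (row=3, col=3)
  west (west): (row=3, col=3) -> (row=3, col=2)
  north (north): blocked, stay at (row=3, col=2)
  south (south): (row=3, col=2) -> (row=4, col=2)
  south (south): blocked, stay at (row=4, col=2)
  west (west): (row=4, col=2) -> (row=4, col=1)
  north (north): (row=4, col=1) -> (row=3, col=1)
  east (east): (row=3, col=1) -> (row=3, col=2)
Final: (row=3, col=2)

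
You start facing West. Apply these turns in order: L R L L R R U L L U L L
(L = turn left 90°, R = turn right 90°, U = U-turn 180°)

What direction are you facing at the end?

Answer: Final heading: West

Derivation:
Start: West
  L (left (90° counter-clockwise)) -> South
  R (right (90° clockwise)) -> West
  L (left (90° counter-clockwise)) -> South
  L (left (90° counter-clockwise)) -> East
  R (right (90° clockwise)) -> South
  R (right (90° clockwise)) -> West
  U (U-turn (180°)) -> East
  L (left (90° counter-clockwise)) -> North
  L (left (90° counter-clockwise)) -> West
  U (U-turn (180°)) -> East
  L (left (90° counter-clockwise)) -> North
  L (left (90° counter-clockwise)) -> West
Final: West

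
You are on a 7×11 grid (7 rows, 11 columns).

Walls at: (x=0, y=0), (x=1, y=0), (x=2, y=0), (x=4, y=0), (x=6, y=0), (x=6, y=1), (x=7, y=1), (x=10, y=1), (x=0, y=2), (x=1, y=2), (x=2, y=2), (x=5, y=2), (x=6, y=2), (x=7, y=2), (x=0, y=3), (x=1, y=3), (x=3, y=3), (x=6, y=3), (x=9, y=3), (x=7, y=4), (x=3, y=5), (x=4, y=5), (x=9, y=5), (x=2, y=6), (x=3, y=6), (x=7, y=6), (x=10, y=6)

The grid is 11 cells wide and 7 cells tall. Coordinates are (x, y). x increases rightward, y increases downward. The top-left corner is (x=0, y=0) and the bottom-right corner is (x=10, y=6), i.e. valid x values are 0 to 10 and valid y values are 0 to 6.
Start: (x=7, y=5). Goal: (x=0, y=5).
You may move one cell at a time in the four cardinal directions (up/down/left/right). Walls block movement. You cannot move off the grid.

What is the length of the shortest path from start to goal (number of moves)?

BFS from (x=7, y=5) until reaching (x=0, y=5):
  Distance 0: (x=7, y=5)
  Distance 1: (x=6, y=5), (x=8, y=5)
  Distance 2: (x=6, y=4), (x=8, y=4), (x=5, y=5), (x=6, y=6), (x=8, y=6)
  Distance 3: (x=8, y=3), (x=5, y=4), (x=9, y=4), (x=5, y=6), (x=9, y=6)
  Distance 4: (x=8, y=2), (x=5, y=3), (x=7, y=3), (x=4, y=4), (x=10, y=4), (x=4, y=6)
  Distance 5: (x=8, y=1), (x=9, y=2), (x=4, y=3), (x=10, y=3), (x=3, y=4), (x=10, y=5)
  Distance 6: (x=8, y=0), (x=9, y=1), (x=4, y=2), (x=10, y=2), (x=2, y=4)
  Distance 7: (x=7, y=0), (x=9, y=0), (x=4, y=1), (x=3, y=2), (x=2, y=3), (x=1, y=4), (x=2, y=5)
  Distance 8: (x=10, y=0), (x=3, y=1), (x=5, y=1), (x=0, y=4), (x=1, y=5)
  Distance 9: (x=3, y=0), (x=5, y=0), (x=2, y=1), (x=0, y=5), (x=1, y=6)  <- goal reached here
One shortest path (9 moves): (x=7, y=5) -> (x=6, y=5) -> (x=5, y=5) -> (x=5, y=4) -> (x=4, y=4) -> (x=3, y=4) -> (x=2, y=4) -> (x=1, y=4) -> (x=0, y=4) -> (x=0, y=5)

Answer: Shortest path length: 9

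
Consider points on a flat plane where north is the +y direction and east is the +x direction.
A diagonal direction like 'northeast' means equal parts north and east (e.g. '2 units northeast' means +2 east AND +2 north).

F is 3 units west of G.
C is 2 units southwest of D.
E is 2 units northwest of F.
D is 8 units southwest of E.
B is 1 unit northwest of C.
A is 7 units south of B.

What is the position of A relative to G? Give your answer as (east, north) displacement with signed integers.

Answer: A is at (east=-16, north=-14) relative to G.

Derivation:
Place G at the origin (east=0, north=0).
  F is 3 units west of G: delta (east=-3, north=+0); F at (east=-3, north=0).
  E is 2 units northwest of F: delta (east=-2, north=+2); E at (east=-5, north=2).
  D is 8 units southwest of E: delta (east=-8, north=-8); D at (east=-13, north=-6).
  C is 2 units southwest of D: delta (east=-2, north=-2); C at (east=-15, north=-8).
  B is 1 unit northwest of C: delta (east=-1, north=+1); B at (east=-16, north=-7).
  A is 7 units south of B: delta (east=+0, north=-7); A at (east=-16, north=-14).
Therefore A relative to G: (east=-16, north=-14).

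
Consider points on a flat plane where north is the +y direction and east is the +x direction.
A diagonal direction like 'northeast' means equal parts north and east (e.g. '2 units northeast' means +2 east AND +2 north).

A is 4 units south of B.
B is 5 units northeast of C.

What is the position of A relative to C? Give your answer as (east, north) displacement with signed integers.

Place C at the origin (east=0, north=0).
  B is 5 units northeast of C: delta (east=+5, north=+5); B at (east=5, north=5).
  A is 4 units south of B: delta (east=+0, north=-4); A at (east=5, north=1).
Therefore A relative to C: (east=5, north=1).

Answer: A is at (east=5, north=1) relative to C.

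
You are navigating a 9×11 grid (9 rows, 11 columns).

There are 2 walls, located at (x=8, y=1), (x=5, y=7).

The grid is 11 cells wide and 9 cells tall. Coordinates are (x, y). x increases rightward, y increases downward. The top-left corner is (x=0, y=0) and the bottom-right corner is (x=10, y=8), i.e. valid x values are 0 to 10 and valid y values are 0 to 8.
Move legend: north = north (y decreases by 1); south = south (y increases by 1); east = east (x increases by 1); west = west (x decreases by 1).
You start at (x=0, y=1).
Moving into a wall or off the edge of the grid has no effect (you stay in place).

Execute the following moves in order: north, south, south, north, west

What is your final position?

Answer: Final position: (x=0, y=1)

Derivation:
Start: (x=0, y=1)
  north (north): (x=0, y=1) -> (x=0, y=0)
  south (south): (x=0, y=0) -> (x=0, y=1)
  south (south): (x=0, y=1) -> (x=0, y=2)
  north (north): (x=0, y=2) -> (x=0, y=1)
  west (west): blocked, stay at (x=0, y=1)
Final: (x=0, y=1)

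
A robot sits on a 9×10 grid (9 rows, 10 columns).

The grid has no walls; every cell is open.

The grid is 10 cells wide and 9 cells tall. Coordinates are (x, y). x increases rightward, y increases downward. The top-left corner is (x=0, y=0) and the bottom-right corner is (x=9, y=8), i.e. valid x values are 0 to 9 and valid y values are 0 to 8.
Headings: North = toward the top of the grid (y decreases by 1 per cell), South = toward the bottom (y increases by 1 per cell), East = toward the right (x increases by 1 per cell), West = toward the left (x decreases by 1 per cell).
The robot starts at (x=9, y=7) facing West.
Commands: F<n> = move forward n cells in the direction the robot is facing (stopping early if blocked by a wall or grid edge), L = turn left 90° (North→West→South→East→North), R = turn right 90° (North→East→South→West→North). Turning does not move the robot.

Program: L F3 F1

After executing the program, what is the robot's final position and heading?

Start: (x=9, y=7), facing West
  L: turn left, now facing South
  F3: move forward 1/3 (blocked), now at (x=9, y=8)
  F1: move forward 0/1 (blocked), now at (x=9, y=8)
Final: (x=9, y=8), facing South

Answer: Final position: (x=9, y=8), facing South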